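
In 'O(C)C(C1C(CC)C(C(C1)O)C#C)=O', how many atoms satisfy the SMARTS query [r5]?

5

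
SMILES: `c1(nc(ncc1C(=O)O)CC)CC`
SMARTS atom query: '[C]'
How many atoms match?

Check the 13 heavy atoms by environment: 2× n (aromatic) → no; 4× c (aromatic) → no; 5× C → match; 2× O → no.
That gives 5 matching atoms.

5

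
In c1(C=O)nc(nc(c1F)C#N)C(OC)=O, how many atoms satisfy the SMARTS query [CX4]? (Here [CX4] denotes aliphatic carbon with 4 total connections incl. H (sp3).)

Check the 15 heavy atoms by environment: 2× n (aromatic, X2) → no; 4× c (aromatic, X3) → no; 1× C (X2) → no; 1× N (X1) → no; 2× C (X3) → no; 2× O (X1) → no; 1× O (X2) → no; 1× C (X4) → match; 1× F (X1) → no.
That gives 1 matching atom.

1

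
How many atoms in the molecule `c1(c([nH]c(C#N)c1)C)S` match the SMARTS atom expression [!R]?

The query [!R] means: !R matches any atom not in a ring.
Check the 9 heavy atoms by environment: 1× n (aromatic, in 5-ring) → no; 4× c (aromatic, in 5-ring) → no; 2× C (acyclic) → match; 1× S (acyclic) → match; 1× N (acyclic) → match.
Summing the matching environments: 2 + 1 + 1 = 4 matching atoms.

4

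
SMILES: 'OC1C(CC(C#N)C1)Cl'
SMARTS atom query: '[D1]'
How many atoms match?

3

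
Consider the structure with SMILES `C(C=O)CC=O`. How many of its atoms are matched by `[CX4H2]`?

The query [CX4H2] means: sp3 carbon (X4) with exactly two hydrogens.
Check the 6 heavy atoms by environment: 2× C (H2, X4) → match; 2× C (H1, X3) → no; 2× O (H0, X1) → no.
That gives 2 matching atoms.

2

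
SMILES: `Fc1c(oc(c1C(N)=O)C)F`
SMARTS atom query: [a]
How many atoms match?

5

The query [a] means: a matches any aromatic atom.
Check the 11 heavy atoms by environment: 1× o (aromatic) → match; 4× c (aromatic) → match; 2× C → no; 1× O → no; 1× N → no; 2× F → no.
Summing the matching environments: 1 + 4 = 5 matching atoms.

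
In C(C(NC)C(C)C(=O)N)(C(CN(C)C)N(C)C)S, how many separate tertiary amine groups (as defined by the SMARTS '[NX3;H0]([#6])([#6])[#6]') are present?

2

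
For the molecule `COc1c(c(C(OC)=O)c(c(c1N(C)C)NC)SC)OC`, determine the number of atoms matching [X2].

4

Check the 21 heavy atoms by environment: 6× c (aromatic, X3) → no; 1× C (X3) → no; 1× O (X1) → no; 3× O (X2) → match; 7× C (X4) → no; 1× S (X2) → match; 2× N (X3) → no.
Summing the matching environments: 3 + 1 = 4 matching atoms.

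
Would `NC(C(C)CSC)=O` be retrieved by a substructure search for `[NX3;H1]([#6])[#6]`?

No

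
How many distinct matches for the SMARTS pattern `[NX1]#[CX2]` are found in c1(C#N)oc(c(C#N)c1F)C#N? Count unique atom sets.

3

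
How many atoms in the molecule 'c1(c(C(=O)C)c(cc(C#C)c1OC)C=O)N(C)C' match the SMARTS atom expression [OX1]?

2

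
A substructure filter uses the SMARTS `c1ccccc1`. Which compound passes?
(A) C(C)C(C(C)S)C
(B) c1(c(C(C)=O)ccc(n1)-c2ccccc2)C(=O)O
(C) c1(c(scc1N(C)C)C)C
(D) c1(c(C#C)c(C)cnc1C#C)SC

B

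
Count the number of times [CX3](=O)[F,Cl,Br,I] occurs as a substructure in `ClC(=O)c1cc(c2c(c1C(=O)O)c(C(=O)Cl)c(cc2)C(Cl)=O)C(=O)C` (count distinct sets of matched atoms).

3

[CX3](=O)[F,Cl,Br,I] is the SMARTS for an acyl halide: a carbonyl carbon bonded to a halogen.
The molecule carries 3 separate instances of an acyl chloride (-C(=O)Cl) meeting every constraint; each maps to a distinct set of atoms, giving 3 matches.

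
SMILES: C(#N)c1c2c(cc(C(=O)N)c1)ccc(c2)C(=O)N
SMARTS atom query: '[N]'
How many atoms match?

The query [N] means: uppercase N matches aliphatic (non-aromatic) nitrogen only.
Check the 18 heavy atoms by environment: 10× c (aromatic) → no; 3× C → no; 3× N → match; 2× O → no.
That gives 3 matching atoms.

3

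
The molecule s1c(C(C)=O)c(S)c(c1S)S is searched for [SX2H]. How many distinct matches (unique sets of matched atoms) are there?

[SX2H] is the SMARTS for a thiol: an aliphatic sulfur with two connections, one being H.
The molecule carries 3 separate instances of a thiol (-SH) meeting every constraint; each maps to a distinct set of atoms, giving 3 matches.

3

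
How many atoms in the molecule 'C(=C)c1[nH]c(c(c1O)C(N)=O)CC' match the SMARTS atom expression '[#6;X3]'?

7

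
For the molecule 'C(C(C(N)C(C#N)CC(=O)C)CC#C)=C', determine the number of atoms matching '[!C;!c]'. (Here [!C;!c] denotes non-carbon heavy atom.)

3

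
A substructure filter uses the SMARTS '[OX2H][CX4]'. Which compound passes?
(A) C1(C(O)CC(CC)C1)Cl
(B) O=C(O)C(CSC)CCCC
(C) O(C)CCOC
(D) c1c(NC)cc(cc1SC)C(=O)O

[OX2H][CX4] describes a hydroxyl oxygen bound to an sp3 (X4) carbon (an aliphatic alcohol).
(A) contains a hydroxyl group (-OH), which satisfies every atom and bond constraint.
(B) has a carboxylic acid group (-C(=O)OH) but the -OH is on a CX3 carbonyl carbon, not a CX4 carbon.
(C) has a methoxy ether (-OCH3) but the oxygen has H0 (ether), not H1.
(D) has a carboxylic acid group (-C(=O)OH) but the -OH is on a CX3 carbonyl carbon, not a CX4 carbon.
So the answer is (A).

A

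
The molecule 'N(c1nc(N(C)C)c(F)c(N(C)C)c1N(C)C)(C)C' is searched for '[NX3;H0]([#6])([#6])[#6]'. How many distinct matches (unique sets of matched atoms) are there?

4

[NX3;H0]([#6])([#6])[#6] is the SMARTS for a tertiary amine: a trivalent nitrogen with no H, bonded to three carbons.
The molecule carries 4 separate instances of a dimethylamino group (-N(CH3)2) meeting every constraint; each maps to a distinct set of atoms, giving 4 matches.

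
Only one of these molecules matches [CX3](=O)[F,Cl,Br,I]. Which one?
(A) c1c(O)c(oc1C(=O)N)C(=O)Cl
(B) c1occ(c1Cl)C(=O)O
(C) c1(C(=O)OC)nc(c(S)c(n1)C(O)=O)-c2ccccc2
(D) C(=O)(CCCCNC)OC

A

[CX3](=O)[F,Cl,Br,I] describes a carbonyl carbon bonded to a halogen (an acyl halide).
(A) contains an acyl chloride (-C(=O)Cl), which satisfies every atom and bond constraint.
(B) has a chloro substituent but the Cl is not on a carbonyl carbon.
(C) has a carboxylic acid group (-C(=O)OH) but the carbonyl is bonded to -OH, not to a halogen.
(D) has a methyl-ester group (-C(=O)OCH3) but the carbonyl is bonded to -O-C, not to a halogen.
So the answer is (A).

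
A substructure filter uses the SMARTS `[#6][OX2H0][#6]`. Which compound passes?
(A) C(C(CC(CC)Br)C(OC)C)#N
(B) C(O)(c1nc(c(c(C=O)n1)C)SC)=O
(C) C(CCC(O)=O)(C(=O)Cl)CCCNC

A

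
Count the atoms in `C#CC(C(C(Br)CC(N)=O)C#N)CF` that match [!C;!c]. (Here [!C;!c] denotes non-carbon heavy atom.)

5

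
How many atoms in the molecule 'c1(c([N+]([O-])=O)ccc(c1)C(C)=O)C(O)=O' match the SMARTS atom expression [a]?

6

Check the 15 heavy atoms by environment: 6× c (aromatic) → match; 3× C → no; 4× O → no; 1× N (charge +1) → no; 1× O (charge -1) → no.
That gives 6 matching atoms.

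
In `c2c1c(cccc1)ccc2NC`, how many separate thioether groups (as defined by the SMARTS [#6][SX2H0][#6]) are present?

0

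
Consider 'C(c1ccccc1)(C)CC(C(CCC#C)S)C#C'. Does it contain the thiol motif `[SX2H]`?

The pattern [SX2H] describes an aliphatic sulfur with two connections, one being H — a thiol.
The molecule carries a thiol (-SH), whose atoms satisfy every constraint of the query, so the pattern matches.

Yes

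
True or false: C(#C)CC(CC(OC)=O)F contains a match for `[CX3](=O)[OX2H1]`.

The pattern [CX3](=O)[OX2H1] describes an sp2 carbon double-bonded to O and single-bonded to an -OH oxygen — a carboxylic acid.
The closest candidate here is a methyl-ester group (-C(=O)OCH3), but the singly-bonded O has no H (OX2H0, not OX2H1). No other fragment satisfies the full query, so there is no match.

False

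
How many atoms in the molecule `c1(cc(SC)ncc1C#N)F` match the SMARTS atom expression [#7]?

2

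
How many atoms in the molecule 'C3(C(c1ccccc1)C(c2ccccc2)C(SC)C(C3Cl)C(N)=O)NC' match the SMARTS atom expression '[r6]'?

18

The query [r6] means: r6 matches atoms in a six-membered ring.
Check the 26 heavy atoms by environment: 6× C (in 6-ring) → match; 1× S (acyclic) → no; 3× C (acyclic) → no; 12× c (aromatic, in 6-ring) → match; 2× N (acyclic) → no; 1× Cl (acyclic) → no; 1× O (acyclic) → no.
Summing the matching environments: 6 + 12 = 18 matching atoms.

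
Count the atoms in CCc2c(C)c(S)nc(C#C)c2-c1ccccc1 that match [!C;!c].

2

Check the 18 heavy atoms by environment: 1× n (aromatic) → match; 11× c (aromatic) → no; 5× C → no; 1× S → match.
Summing the matching environments: 1 + 1 = 2 matching atoms.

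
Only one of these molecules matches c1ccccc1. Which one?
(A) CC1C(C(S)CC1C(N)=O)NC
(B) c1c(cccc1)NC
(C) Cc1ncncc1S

B

c1ccccc1 describes six aromatic carbons in a ring (a benzene ring).
(A) has a methyl group (-CH3) but no six-membered all-carbon aromatic ring is present.
(B) contains the required atom environment, so the pattern matches.
(C) has a methyl group (-CH3) but no six-membered all-carbon aromatic ring is present.
So the answer is (B).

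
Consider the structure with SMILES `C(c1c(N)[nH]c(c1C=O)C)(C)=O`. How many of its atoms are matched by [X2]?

0

The query [X2] means: any atom with exactly two total connections (bonds + H).
Check the 12 heavy atoms by environment: 1× n (aromatic, X3) → no; 4× c (aromatic, X3) → no; 2× C (X3) → no; 2× O (X1) → no; 2× C (X4) → no; 1× N (X3) → no.
No environment satisfies the query, so 0 matching atoms.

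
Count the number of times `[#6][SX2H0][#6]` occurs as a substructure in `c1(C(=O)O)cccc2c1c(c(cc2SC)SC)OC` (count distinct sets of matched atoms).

2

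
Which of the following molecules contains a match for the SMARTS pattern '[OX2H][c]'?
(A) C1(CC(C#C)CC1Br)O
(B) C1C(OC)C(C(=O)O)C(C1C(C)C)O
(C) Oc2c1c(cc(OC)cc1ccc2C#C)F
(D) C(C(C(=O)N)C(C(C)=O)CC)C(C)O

[OX2H][c] describes a hydroxyl oxygen attached to an aromatic carbon (a phenol).
(A) has a hydroxyl group (-OH) but the -OH is on an aliphatic carbon, not an aromatic c.
(B) has a hydroxyl group (-OH) but the -OH is on an aliphatic carbon, not an aromatic c.
(C) contains a hydroxyl group (-OH), which satisfies every atom and bond constraint.
(D) has a hydroxyl group (-OH) but the -OH is on an aliphatic carbon, not an aromatic c.
So the answer is (C).

C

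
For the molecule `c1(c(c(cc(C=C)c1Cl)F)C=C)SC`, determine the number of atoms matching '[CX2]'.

0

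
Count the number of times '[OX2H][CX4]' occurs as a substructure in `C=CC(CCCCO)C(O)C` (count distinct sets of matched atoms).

[OX2H][CX4] is the SMARTS for an aliphatic alcohol: a hydroxyl oxygen bound to an sp3 (X4) carbon.
The molecule carries 2 separate instances of a hydroxyl group (-OH) meeting every constraint; each maps to a distinct set of atoms, giving 2 matches.

2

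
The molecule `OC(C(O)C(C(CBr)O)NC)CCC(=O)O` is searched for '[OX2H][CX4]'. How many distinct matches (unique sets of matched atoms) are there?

[OX2H][CX4] is the SMARTS for an aliphatic alcohol: a hydroxyl oxygen bound to an sp3 (X4) carbon.
The molecule carries 3 separate instances of a hydroxyl group (-OH) meeting every constraint; each maps to a distinct set of atoms, giving 3 matches.

3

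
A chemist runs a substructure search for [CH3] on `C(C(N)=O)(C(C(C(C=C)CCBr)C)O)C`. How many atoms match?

2

The query [CH3] means: aliphatic carbon with exactly three hydrogens.
Check the 15 heavy atoms by environment: 3× C (H2) → no; 5× C (H1) → no; 2× C (H3) → match; 1× Br (H0) → no; 1× C (H0) → no; 1× O (H0) → no; 1× N (H2) → no; 1× O (H1) → no.
That gives 2 matching atoms.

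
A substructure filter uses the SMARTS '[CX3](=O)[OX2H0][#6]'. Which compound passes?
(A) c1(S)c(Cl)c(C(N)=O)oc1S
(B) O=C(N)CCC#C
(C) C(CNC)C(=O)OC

C

[CX3](=O)[OX2H0][#6] describes a carbonyl carbon bonded to an oxygen that is itself bonded to carbon (no H on that O) (an ester).
(A) has a primary amide (-C(=O)NH2) but the carbonyl is bonded to N, not to an O-C linkage.
(B) has a primary amide (-C(=O)NH2) but the carbonyl is bonded to N, not to an O-C linkage.
(C) contains a methyl-ester group (-C(=O)OCH3), which satisfies every atom and bond constraint.
So the answer is (C).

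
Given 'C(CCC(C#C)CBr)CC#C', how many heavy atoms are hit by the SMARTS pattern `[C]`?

The query [C] means: uppercase C matches aliphatic (non-aromatic) carbon only.
Check the 11 heavy atoms by environment: 10× C → match; 1× Br → no.
That gives 10 matching atoms.

10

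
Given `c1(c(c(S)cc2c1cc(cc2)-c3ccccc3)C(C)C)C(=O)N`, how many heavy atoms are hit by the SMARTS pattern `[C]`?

4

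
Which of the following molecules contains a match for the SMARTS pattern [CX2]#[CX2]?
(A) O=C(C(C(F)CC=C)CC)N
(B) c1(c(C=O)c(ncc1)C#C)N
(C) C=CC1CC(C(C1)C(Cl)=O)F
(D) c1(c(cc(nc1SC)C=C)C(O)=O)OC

[CX2]#[CX2] describes a carbon-carbon triple bond (an alkyne).
(A) has a vinyl group (-CH=CH2) but the C=C is a double bond; both carbons are CX3, not CX2.
(B) contains an ethynyl group (-C#CH), which satisfies every atom and bond constraint.
(C) has a vinyl group (-CH=CH2) but the C=C is a double bond; both carbons are CX3, not CX2.
(D) has a vinyl group (-CH=CH2) but the C=C is a double bond; both carbons are CX3, not CX2.
So the answer is (B).

B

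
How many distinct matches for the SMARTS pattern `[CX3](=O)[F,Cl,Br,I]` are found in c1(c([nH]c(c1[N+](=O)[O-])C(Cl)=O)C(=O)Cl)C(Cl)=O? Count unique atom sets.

[CX3](=O)[F,Cl,Br,I] is the SMARTS for an acyl halide: a carbonyl carbon bonded to a halogen.
The molecule carries 3 separate instances of an acyl chloride (-C(=O)Cl) meeting every constraint; each maps to a distinct set of atoms, giving 3 matches.

3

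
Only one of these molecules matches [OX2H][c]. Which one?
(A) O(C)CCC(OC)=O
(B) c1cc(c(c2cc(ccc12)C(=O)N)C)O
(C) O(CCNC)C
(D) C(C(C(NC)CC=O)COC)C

B

[OX2H][c] describes a hydroxyl oxygen attached to an aromatic carbon (a phenol).
(A) has a methoxy ether (-OCH3) but the oxygen has H0, not H1.
(B) contains a hydroxyl group (-OH), which satisfies every atom and bond constraint.
(C) has a methoxy ether (-OCH3) but the oxygen has H0, not H1.
(D) has a methoxy ether (-OCH3) but the oxygen has H0, not H1.
So the answer is (B).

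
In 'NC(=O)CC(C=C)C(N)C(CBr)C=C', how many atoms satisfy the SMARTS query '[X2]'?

0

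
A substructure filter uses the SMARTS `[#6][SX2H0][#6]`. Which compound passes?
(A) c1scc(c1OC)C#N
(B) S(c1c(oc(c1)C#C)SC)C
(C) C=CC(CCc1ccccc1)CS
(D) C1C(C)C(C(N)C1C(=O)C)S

[#6][SX2H0][#6] describes an aliphatic sulfur bridging two carbons with no H on the sulfur (a thioether).
(A) has a methoxy ether (-OCH3) but the bridging atom is O, not S.
(B) contains a methylthio ether (-SCH3), which satisfies every atom and bond constraint.
(C) has a thiol (-SH) but the sulfur has H1, not H0 bridging two carbons.
(D) has a thiol (-SH) but the sulfur has H1, not H0 bridging two carbons.
So the answer is (B).

B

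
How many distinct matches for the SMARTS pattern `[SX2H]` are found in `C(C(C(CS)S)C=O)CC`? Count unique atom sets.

2

[SX2H] is the SMARTS for a thiol: an aliphatic sulfur with two connections, one being H.
The molecule carries 2 separate instances of a thiol (-SH) meeting every constraint; each maps to a distinct set of atoms, giving 2 matches.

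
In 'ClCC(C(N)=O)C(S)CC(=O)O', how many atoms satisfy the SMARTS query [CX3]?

The query [CX3] means: C with X3: aliphatic carbon with exactly 3 total connections.
Check the 12 heavy atoms by environment: 4× C (X4) → no; 1× S (X2) → no; 2× C (X3) → match; 2× O (X1) → no; 1× O (X2) → no; 1× N (X3) → no; 1× Cl (X1) → no.
That gives 2 matching atoms.

2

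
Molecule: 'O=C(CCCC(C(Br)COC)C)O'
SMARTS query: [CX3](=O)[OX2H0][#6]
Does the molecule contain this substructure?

No

The pattern [CX3](=O)[OX2H0][#6] describes a carbonyl carbon bonded to an oxygen that is itself bonded to carbon (no H on that O) — an ester.
The closest candidate here is a carboxylic acid group (-C(=O)OH), but the singly-bonded O carries H (OX2H1, not H0). No other fragment satisfies the full query, so there is no match.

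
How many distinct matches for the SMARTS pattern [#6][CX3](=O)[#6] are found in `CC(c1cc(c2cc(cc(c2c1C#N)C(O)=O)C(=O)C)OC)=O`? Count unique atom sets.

2

[#6][CX3](=O)[#6] is the SMARTS for a ketone: a carbonyl carbon (no H) flanked by two carbons.
The molecule carries 2 separate instances of an acetyl/ketone group (-C(=O)CH3) meeting every constraint; each maps to a distinct set of atoms, giving 2 matches.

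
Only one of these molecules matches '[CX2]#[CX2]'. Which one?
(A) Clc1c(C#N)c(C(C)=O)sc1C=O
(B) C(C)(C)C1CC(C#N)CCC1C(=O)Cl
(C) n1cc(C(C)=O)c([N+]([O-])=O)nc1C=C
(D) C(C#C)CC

D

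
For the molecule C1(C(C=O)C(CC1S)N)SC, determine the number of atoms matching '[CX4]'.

6

The query [CX4] means: C with X4: aliphatic carbon with exactly 4 total connections (bonds + H).
Check the 11 heavy atoms by environment: 6× C (X4) → match; 1× N (X3) → no; 2× S (X2) → no; 1× C (X3) → no; 1× O (X1) → no.
That gives 6 matching atoms.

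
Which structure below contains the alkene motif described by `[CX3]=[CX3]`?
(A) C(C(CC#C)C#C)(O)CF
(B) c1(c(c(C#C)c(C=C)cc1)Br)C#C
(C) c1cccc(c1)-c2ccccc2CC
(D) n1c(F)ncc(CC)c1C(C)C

B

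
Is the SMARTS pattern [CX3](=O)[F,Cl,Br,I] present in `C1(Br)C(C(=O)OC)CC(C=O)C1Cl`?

The pattern [CX3](=O)[F,Cl,Br,I] describes a carbonyl carbon bonded to a halogen — an acyl halide.
The closest candidate here is a methyl-ester group (-C(=O)OCH3), but the carbonyl is bonded to -O-C, not to a halogen. No other fragment satisfies the full query, so there is no match.

No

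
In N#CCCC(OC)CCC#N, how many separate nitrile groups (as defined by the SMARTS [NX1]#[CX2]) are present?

2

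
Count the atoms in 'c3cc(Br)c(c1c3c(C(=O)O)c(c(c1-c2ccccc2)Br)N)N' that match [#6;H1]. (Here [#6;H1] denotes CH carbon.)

Check the 23 heavy atoms by environment: 9× c (aromatic, H0) → no; 7× c (aromatic, H1) → match; 2× N (H2) → no; 2× Br (H0) → no; 1× C (H0) → no; 1× O (H0) → no; 1× O (H1) → no.
That gives 7 matching atoms.

7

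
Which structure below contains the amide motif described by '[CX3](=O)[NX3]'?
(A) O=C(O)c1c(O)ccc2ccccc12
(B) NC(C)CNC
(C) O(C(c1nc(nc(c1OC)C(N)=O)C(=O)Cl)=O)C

[CX3](=O)[NX3] describes a carbonyl carbon bonded to a trivalent nitrogen (an amide).
(A) has a carboxylic acid group (-C(=O)OH) but the carbonyl is bonded to O, not to an NX3 nitrogen.
(B) has a primary amino group (-NH2) but the -NH2 is not attached to a carbonyl carbon.
(C) contains a primary amide (-C(=O)NH2), which satisfies every atom and bond constraint.
So the answer is (C).

C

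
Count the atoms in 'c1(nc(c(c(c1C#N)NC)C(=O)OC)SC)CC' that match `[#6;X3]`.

6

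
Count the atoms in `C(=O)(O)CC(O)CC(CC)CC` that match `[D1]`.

5

The query [D1] means: atom with exactly one heavy-atom neighbour (degree 1).
Check the 12 heavy atoms by environment: 4× C (D2) → no; 3× C (D3) → no; 3× O (D1) → match; 2× C (D1) → match.
Summing the matching environments: 3 + 2 = 5 matching atoms.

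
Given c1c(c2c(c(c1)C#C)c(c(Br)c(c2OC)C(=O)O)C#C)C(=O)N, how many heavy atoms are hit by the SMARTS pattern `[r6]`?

10

The query [r6] means: r6 matches atoms in a six-membered ring.
Check the 23 heavy atoms by environment: 10× c (aromatic, in 6-ring) → match; 4× O (acyclic) → no; 7× C (acyclic) → no; 1× Br (acyclic) → no; 1× N (acyclic) → no.
That gives 10 matching atoms.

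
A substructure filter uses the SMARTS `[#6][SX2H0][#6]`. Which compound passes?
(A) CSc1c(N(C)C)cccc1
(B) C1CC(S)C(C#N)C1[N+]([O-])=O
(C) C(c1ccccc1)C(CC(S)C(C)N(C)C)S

[#6][SX2H0][#6] describes an aliphatic sulfur bridging two carbons with no H on the sulfur (a thioether).
(A) contains a methylthio ether (-SCH3), which satisfies every atom and bond constraint.
(B) has a thiol (-SH) but the sulfur has H1, not H0 bridging two carbons.
(C) has a thiol (-SH) but the sulfur has H1, not H0 bridging two carbons.
So the answer is (A).

A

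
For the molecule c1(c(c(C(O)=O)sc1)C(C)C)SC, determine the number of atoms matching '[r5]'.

5

The query [r5] means: r5 matches atoms in a five-membered ring.
Check the 13 heavy atoms by environment: 1× s (aromatic, in 5-ring) → match; 4× c (aromatic, in 5-ring) → match; 5× C (acyclic) → no; 1× S (acyclic) → no; 2× O (acyclic) → no.
Summing the matching environments: 1 + 4 = 5 matching atoms.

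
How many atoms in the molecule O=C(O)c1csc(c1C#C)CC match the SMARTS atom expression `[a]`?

5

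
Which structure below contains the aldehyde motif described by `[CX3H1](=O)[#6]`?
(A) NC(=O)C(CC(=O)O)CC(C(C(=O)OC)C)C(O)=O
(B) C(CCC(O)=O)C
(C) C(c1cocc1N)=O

C

[CX3H1](=O)[#6] describes an sp2 carbon with one H, double-bonded to O and single-bonded to carbon (an aldehyde).
(A) has a carboxylic acid group (-C(=O)OH) but the carbonyl carbon has H0 and is bonded to O, not H1.
(B) has a carboxylic acid group (-C(=O)OH) but the carbonyl carbon has H0 and is bonded to O, not H1.
(C) contains an aldehyde (-CHO), which satisfies every atom and bond constraint.
So the answer is (C).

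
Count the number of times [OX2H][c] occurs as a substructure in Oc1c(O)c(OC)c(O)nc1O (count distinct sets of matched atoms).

4

[OX2H][c] is the SMARTS for a phenol: a hydroxyl oxygen attached to an aromatic carbon.
The molecule carries 4 separate instances of a hydroxyl group (-OH) meeting every constraint; each maps to a distinct set of atoms, giving 4 matches.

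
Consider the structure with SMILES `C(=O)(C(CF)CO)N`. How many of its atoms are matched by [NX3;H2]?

Check the 8 heavy atoms by environment: 2× C (H2, X4) → no; 1× C (H1, X4) → no; 1× F (H0, X1) → no; 1× C (H0, X3) → no; 1× O (H0, X1) → no; 1× N (H2, X3) → match; 1× O (H1, X2) → no.
That gives 1 matching atom.

1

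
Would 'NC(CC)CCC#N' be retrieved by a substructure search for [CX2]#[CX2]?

The pattern [CX2]#[CX2] describes a carbon-carbon triple bond — an alkyne.
The closest candidate here is a nitrile (-C#N), but the triple bond is C#N, not C#C. No other fragment satisfies the full query, so there is no match.

No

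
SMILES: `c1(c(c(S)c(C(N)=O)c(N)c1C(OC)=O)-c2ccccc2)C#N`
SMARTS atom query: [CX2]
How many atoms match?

1

The query [CX2] means: C with X2: aliphatic carbon with exactly 2 total connections.
Check the 23 heavy atoms by environment: 12× c (aromatic, X3) → no; 1× S (X2) → no; 1× C (X2) → match; 1× N (X1) → no; 2× C (X3) → no; 2× O (X1) → no; 2× N (X3) → no; 1× O (X2) → no; 1× C (X4) → no.
That gives 1 matching atom.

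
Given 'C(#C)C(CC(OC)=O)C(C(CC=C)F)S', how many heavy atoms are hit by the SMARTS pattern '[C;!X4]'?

5

The query [C;!X4] means: aliphatic carbon that does not have four total connections.
Check the 15 heavy atoms by environment: 6× C (X4) → no; 1× S (X2) → no; 3× C (X3) → match; 2× C (X2) → match; 1× F (X1) → no; 1× O (X1) → no; 1× O (X2) → no.
Summing the matching environments: 3 + 2 = 5 matching atoms.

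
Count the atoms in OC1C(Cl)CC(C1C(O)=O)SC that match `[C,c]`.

Check the 12 heavy atoms by environment: 7× C → match; 3× O → no; 1× S → no; 1× Cl → no.
That gives 7 matching atoms.

7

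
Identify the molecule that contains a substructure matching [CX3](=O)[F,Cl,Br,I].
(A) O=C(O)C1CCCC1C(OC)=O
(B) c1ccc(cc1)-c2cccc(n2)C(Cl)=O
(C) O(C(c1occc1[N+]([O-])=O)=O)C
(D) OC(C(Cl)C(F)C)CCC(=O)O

[CX3](=O)[F,Cl,Br,I] describes a carbonyl carbon bonded to a halogen (an acyl halide).
(A) has a carboxylic acid group (-C(=O)OH) but the carbonyl is bonded to -OH, not to a halogen.
(B) contains an acyl chloride (-C(=O)Cl), which satisfies every atom and bond constraint.
(C) has a methyl-ester group (-C(=O)OCH3) but the carbonyl is bonded to -O-C, not to a halogen.
(D) has a carboxylic acid group (-C(=O)OH) but the carbonyl is bonded to -OH, not to a halogen.
So the answer is (B).

B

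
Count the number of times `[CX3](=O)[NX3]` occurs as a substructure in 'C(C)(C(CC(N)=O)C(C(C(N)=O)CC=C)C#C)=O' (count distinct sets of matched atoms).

2

[CX3](=O)[NX3] is the SMARTS for an amide: a carbonyl carbon bonded to a trivalent nitrogen.
The molecule carries 2 separate instances of a primary amide (-C(=O)NH2) meeting every constraint; each maps to a distinct set of atoms, giving 2 matches.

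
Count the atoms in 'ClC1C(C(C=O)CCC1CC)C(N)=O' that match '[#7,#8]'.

3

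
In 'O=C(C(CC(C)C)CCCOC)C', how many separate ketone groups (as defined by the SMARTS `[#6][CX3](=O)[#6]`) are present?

1

[#6][CX3](=O)[#6] is the SMARTS for a ketone: a carbonyl carbon (no H) flanked by two carbons.
Exactly one fragment in the molecule meets all constraints, giving 1 match.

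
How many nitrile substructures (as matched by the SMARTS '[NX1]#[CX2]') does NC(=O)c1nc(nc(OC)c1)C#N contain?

1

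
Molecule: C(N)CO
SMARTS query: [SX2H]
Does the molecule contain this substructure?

The pattern [SX2H] describes an aliphatic sulfur with two connections, one being H — a thiol.
The closest candidate here is a hydroxyl group (-OH), but it is an -OH, not an -SH. No other fragment satisfies the full query, so there is no match.

No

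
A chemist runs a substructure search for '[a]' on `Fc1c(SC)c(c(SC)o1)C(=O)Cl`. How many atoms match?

5

Check the 13 heavy atoms by environment: 1× o (aromatic) → match; 4× c (aromatic) → match; 1× F → no; 3× C → no; 1× O → no; 1× Cl → no; 2× S → no.
Summing the matching environments: 1 + 4 = 5 matching atoms.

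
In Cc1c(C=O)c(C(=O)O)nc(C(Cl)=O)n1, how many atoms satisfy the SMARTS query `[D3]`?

6

The query [D3] means: atom with exactly three heavy-atom neighbours.
Check the 15 heavy atoms by environment: 2× n (aromatic, D2) → no; 4× c (aromatic, D3) → match; 1× C (D2) → no; 4× O (D1) → no; 1× C (D1) → no; 2× C (D3) → match; 1× Cl (D1) → no.
Summing the matching environments: 4 + 2 = 6 matching atoms.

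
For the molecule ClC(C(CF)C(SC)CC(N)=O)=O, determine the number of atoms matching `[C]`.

7

Check the 13 heavy atoms by environment: 7× C → match; 1× S → no; 2× O → no; 1× N → no; 1× F → no; 1× Cl → no.
That gives 7 matching atoms.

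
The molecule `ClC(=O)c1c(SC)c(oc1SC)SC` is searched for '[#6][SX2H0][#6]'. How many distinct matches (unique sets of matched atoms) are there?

3

[#6][SX2H0][#6] is the SMARTS for a thioether: an aliphatic sulfur bridging two carbons with no H on the sulfur.
The molecule carries 3 separate instances of a methylthio ether (-SCH3) meeting every constraint; each maps to a distinct set of atoms, giving 3 matches.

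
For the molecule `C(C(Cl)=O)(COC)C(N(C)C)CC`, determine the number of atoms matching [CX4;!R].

8

Check the 13 heavy atoms by environment: 8× C (X4, acyclic) → match; 1× O (X2, acyclic) → no; 1× C (X3, acyclic) → no; 1× O (X1, acyclic) → no; 1× Cl (X1, acyclic) → no; 1× N (X3, acyclic) → no.
That gives 8 matching atoms.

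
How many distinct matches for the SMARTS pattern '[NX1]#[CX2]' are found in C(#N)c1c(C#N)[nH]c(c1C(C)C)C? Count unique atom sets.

2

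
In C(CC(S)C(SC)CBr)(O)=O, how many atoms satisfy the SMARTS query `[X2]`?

The query [X2] means: any atom with exactly two total connections (bonds + H).
Check the 11 heavy atoms by environment: 5× C (X4) → no; 2× S (X2) → match; 1× C (X3) → no; 1× O (X1) → no; 1× O (X2) → match; 1× Br (X1) → no.
Summing the matching environments: 2 + 1 = 3 matching atoms.

3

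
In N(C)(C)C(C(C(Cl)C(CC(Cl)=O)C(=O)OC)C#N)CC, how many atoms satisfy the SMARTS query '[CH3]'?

Check the 20 heavy atoms by environment: 2× C (H2) → no; 4× C (H1) → no; 4× C (H3) → match; 3× C (H0) → no; 3× O (H0) → no; 2× Cl (H0) → no; 2× N (H0) → no.
That gives 4 matching atoms.

4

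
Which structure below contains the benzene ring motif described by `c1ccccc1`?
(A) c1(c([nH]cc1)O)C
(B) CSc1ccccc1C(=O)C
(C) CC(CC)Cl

B

c1ccccc1 describes six aromatic carbons in a ring (a benzene ring).
(A) has a methyl group (-CH3) but no six-membered all-carbon aromatic ring is present.
(B) contains the required atom environment, so the pattern matches.
(C) has a methyl group (-CH3) but no six-membered all-carbon aromatic ring is present.
So the answer is (B).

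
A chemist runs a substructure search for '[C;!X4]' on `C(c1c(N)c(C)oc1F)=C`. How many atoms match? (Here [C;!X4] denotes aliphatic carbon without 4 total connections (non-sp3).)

The query [C;!X4] means: aliphatic carbon that does not have four total connections.
Check the 10 heavy atoms by environment: 1× o (aromatic, X2) → no; 4× c (aromatic, X3) → no; 2× C (X3) → match; 1× C (X4) → no; 1× F (X1) → no; 1× N (X3) → no.
That gives 2 matching atoms.

2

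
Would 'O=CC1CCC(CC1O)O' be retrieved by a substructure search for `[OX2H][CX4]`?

Yes

The pattern [OX2H][CX4] describes a hydroxyl oxygen bound to an sp3 (X4) carbon — an aliphatic alcohol.
The molecule carries a hydroxyl group (-OH), whose atoms satisfy every constraint of the query, so the pattern matches.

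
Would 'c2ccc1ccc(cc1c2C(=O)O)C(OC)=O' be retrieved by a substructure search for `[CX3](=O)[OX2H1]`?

Yes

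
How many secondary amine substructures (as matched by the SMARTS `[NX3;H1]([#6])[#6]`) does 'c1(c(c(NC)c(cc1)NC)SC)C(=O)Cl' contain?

[NX3;H1]([#6])[#6] is the SMARTS for a secondary amine: a trivalent nitrogen with one H, bonded to two carbons.
The molecule carries 2 separate instances of an N-methylamino group (-NHCH3) meeting every constraint; each maps to a distinct set of atoms, giving 2 matches.

2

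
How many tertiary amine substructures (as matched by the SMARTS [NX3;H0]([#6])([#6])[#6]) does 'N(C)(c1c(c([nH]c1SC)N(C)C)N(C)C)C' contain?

[NX3;H0]([#6])([#6])[#6] is the SMARTS for a tertiary amine: a trivalent nitrogen with no H, bonded to three carbons.
The molecule carries 3 separate instances of a dimethylamino group (-N(CH3)2) meeting every constraint; each maps to a distinct set of atoms, giving 3 matches.

3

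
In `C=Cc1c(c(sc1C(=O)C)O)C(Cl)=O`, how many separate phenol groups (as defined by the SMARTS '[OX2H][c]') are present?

1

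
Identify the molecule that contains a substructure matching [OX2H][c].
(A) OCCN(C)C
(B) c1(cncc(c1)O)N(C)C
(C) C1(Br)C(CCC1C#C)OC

B

[OX2H][c] describes a hydroxyl oxygen attached to an aromatic carbon (a phenol).
(A) has a hydroxyl group (-OH) but the -OH is on an aliphatic carbon, not an aromatic c.
(B) contains a hydroxyl group (-OH), which satisfies every atom and bond constraint.
(C) has a methoxy ether (-OCH3) but the oxygen has H0, not H1.
So the answer is (B).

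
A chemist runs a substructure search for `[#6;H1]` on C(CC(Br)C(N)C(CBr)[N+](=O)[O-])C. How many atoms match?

The query [#6;H1] means: any carbon bearing exactly one hydrogen.
Check the 13 heavy atoms by environment: 3× C (H2) → no; 3× C (H1) → match; 2× Br (H0) → no; 1× N (H2) → no; 1× N (charge +1, H0) → no; 1× O (charge -1, H0) → no; 1× O (H0) → no; 1× C (H3) → no.
That gives 3 matching atoms.

3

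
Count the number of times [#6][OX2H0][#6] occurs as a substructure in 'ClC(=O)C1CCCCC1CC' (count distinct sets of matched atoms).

0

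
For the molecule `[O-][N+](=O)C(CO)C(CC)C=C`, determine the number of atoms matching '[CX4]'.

5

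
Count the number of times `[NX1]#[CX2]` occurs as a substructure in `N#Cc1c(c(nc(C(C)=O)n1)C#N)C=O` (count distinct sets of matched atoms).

[NX1]#[CX2] is the SMARTS for a nitrile: a nitrogen triple-bonded to a two-connected carbon.
The molecule carries 2 separate instances of a nitrile (-C#N) meeting every constraint; each maps to a distinct set of atoms, giving 2 matches.

2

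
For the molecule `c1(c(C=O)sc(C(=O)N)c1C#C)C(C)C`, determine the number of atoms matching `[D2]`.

3

The query [D2] means: atom with exactly two heavy-atom neighbours.
Check the 15 heavy atoms by environment: 1× s (aromatic, D2) → match; 4× c (aromatic, D3) → no; 2× C (D3) → no; 3× C (D1) → no; 2× C (D2) → match; 2× O (D1) → no; 1× N (D1) → no.
Summing the matching environments: 1 + 2 = 3 matching atoms.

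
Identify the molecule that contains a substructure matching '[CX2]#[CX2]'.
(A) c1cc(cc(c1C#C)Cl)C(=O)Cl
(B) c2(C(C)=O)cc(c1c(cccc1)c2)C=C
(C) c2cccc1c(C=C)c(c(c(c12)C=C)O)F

[CX2]#[CX2] describes a carbon-carbon triple bond (an alkyne).
(A) contains an ethynyl group (-C#CH), which satisfies every atom and bond constraint.
(B) has a vinyl group (-CH=CH2) but the C=C is a double bond; both carbons are CX3, not CX2.
(C) has a vinyl group (-CH=CH2) but the C=C is a double bond; both carbons are CX3, not CX2.
So the answer is (A).

A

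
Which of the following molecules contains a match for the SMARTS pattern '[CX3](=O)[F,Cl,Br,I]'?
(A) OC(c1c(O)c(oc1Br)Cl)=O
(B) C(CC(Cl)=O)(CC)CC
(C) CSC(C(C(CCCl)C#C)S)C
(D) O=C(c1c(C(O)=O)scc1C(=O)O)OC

[CX3](=O)[F,Cl,Br,I] describes a carbonyl carbon bonded to a halogen (an acyl halide).
(A) has a carboxylic acid group (-C(=O)OH) but the carbonyl is bonded to -OH, not to a halogen.
(B) contains an acyl chloride (-C(=O)Cl), which satisfies every atom and bond constraint.
(C) has a chloro substituent but the Cl is not on a carbonyl carbon.
(D) has a carboxylic acid group (-C(=O)OH) but the carbonyl is bonded to -OH, not to a halogen.
So the answer is (B).

B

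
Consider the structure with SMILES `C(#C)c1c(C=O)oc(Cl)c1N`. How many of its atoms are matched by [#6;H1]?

2

The query [#6;H1] means: any carbon bearing exactly one hydrogen.
Check the 11 heavy atoms by environment: 1× o (aromatic, H0) → no; 4× c (aromatic, H0) → no; 2× C (H1) → match; 1× O (H0) → no; 1× N (H2) → no; 1× C (H0) → no; 1× Cl (H0) → no.
That gives 2 matching atoms.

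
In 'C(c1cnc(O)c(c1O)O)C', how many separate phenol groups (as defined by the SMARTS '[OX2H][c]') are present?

3

[OX2H][c] is the SMARTS for a phenol: a hydroxyl oxygen attached to an aromatic carbon.
The molecule carries 3 separate instances of a hydroxyl group (-OH) meeting every constraint; each maps to a distinct set of atoms, giving 3 matches.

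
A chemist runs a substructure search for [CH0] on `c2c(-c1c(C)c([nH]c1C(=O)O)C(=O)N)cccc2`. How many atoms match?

2

The query [CH0] means: aliphatic carbon with no attached hydrogen.
Check the 18 heavy atoms by environment: 1× n (aromatic, H1) → no; 5× c (aromatic, H0) → no; 2× C (H0) → match; 2× O (H0) → no; 1× N (H2) → no; 1× C (H3) → no; 5× c (aromatic, H1) → no; 1× O (H1) → no.
That gives 2 matching atoms.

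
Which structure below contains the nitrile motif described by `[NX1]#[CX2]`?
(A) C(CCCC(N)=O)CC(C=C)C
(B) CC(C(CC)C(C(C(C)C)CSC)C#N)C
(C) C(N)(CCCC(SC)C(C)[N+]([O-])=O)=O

B

[NX1]#[CX2] describes a nitrogen triple-bonded to a two-connected carbon (a nitrile).
(A) has a primary amide (-C(=O)NH2) but the nitrogen is NX3, not NX1.
(B) contains a nitrile (-C#N), which satisfies every atom and bond constraint.
(C) has a primary amide (-C(=O)NH2) but the nitrogen is NX3, not NX1.
So the answer is (B).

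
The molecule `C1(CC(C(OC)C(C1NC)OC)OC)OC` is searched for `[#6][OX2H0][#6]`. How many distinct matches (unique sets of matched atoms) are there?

4

[#6][OX2H0][#6] is the SMARTS for an ether: an aliphatic oxygen bridging two carbons with no H on the oxygen.
The molecule carries 4 separate instances of a methoxy ether (-OCH3) meeting every constraint; each maps to a distinct set of atoms, giving 4 matches.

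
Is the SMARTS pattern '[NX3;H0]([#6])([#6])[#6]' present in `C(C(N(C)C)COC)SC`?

The pattern [NX3;H0]([#6])([#6])[#6] describes a trivalent nitrogen with no H, bonded to three carbons — a tertiary amine.
The molecule carries a dimethylamino group (-N(CH3)2), whose atoms satisfy every constraint of the query, so the pattern matches.

Yes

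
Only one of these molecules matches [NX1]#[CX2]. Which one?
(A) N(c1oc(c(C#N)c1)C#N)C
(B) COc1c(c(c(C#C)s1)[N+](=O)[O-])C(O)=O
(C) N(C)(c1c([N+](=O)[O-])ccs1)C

A

[NX1]#[CX2] describes a nitrogen triple-bonded to a two-connected carbon (a nitrile).
(A) contains a nitrile (-C#N), which satisfies every atom and bond constraint.
(B) has a nitro group (-[N+](=O)[O-]) but there is no C#N triple bond.
(C) has a nitro group (-[N+](=O)[O-]) but there is no C#N triple bond.
So the answer is (A).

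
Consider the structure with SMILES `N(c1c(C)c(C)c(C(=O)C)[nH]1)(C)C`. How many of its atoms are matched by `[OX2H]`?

The query [OX2H] means: aliphatic oxygen with two connections, one of which is H — an -OH oxygen.
Check the 13 heavy atoms by environment: 1× n (aromatic, H1, X3) → no; 4× c (aromatic, H0, X3) → no; 5× C (H3, X4) → no; 1× N (H0, X3) → no; 1× C (H0, X3) → no; 1× O (H0, X1) → no.
No environment satisfies the query, so 0 matching atoms.

0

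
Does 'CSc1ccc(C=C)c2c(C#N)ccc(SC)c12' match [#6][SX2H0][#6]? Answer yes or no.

The pattern [#6][SX2H0][#6] describes an aliphatic sulfur bridging two carbons with no H on the sulfur — a thioether.
The molecule carries a methylthio ether (-SCH3), whose atoms satisfy every constraint of the query, so the pattern matches.

Yes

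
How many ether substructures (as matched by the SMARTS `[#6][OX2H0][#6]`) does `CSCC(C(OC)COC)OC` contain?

3

[#6][OX2H0][#6] is the SMARTS for an ether: an aliphatic oxygen bridging two carbons with no H on the oxygen.
The molecule carries 3 separate instances of a methoxy ether (-OCH3) meeting every constraint; each maps to a distinct set of atoms, giving 3 matches.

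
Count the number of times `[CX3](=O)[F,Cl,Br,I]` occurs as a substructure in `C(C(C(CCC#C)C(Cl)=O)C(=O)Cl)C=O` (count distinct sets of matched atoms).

2

[CX3](=O)[F,Cl,Br,I] is the SMARTS for an acyl halide: a carbonyl carbon bonded to a halogen.
The molecule carries 2 separate instances of an acyl chloride (-C(=O)Cl) meeting every constraint; each maps to a distinct set of atoms, giving 2 matches.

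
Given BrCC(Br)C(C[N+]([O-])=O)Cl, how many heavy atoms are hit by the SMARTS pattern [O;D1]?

2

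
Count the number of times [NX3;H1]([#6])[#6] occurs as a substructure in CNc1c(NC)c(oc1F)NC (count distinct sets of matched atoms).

3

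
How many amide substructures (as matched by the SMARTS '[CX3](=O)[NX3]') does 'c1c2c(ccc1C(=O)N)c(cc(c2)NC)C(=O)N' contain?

[CX3](=O)[NX3] is the SMARTS for an amide: a carbonyl carbon bonded to a trivalent nitrogen.
The molecule carries 2 separate instances of a primary amide (-C(=O)NH2) meeting every constraint; each maps to a distinct set of atoms, giving 2 matches.

2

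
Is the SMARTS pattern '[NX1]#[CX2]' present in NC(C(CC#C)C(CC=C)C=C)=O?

No

The pattern [NX1]#[CX2] describes a nitrogen triple-bonded to a two-connected carbon — a nitrile.
The closest candidate here is a primary amide (-C(=O)NH2), but the nitrogen is NX3, not NX1. No other fragment satisfies the full query, so there is no match.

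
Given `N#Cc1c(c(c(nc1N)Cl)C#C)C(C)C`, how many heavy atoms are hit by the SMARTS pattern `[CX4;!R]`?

3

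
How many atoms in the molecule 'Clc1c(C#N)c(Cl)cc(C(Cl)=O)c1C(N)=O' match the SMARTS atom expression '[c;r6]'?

6

Check the 16 heavy atoms by environment: 6× c (aromatic, in 6-ring) → match; 3× Cl (acyclic) → no; 3× C (acyclic) → no; 2× N (acyclic) → no; 2× O (acyclic) → no.
That gives 6 matching atoms.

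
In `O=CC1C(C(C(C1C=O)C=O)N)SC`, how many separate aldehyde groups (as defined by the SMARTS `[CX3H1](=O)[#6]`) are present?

3

[CX3H1](=O)[#6] is the SMARTS for an aldehyde: an sp2 carbon with one H, double-bonded to O and single-bonded to carbon.
The molecule carries 3 separate instances of an aldehyde (-CHO) meeting every constraint; each maps to a distinct set of atoms, giving 3 matches.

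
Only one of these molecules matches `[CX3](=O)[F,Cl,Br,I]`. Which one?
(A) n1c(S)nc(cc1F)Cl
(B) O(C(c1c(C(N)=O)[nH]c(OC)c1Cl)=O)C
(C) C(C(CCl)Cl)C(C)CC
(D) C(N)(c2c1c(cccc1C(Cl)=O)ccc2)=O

[CX3](=O)[F,Cl,Br,I] describes a carbonyl carbon bonded to a halogen (an acyl halide).
(A) has a chloro substituent but the Cl is not on a carbonyl carbon.
(B) has a chloro substituent but the Cl is not on a carbonyl carbon.
(C) has a chloro substituent but the Cl is not on a carbonyl carbon.
(D) contains an acyl chloride (-C(=O)Cl), which satisfies every atom and bond constraint.
So the answer is (D).

D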